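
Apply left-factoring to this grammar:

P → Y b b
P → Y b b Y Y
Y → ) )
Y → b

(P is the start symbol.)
Left-factoring transforms A → αβ₁ | αβ₂ into A → αA' and A' → β₁ | β₂
(α is the longest common prefix among the alternatives). Repeat until
no nonterminal has two alternatives with a common prefix.

Round 1: P has alternatives sharing prefix 'Y b b'. Introduce P': P → Y b b P'
  Add: P' → ε
  Add: P' → Y Y

No remaining common prefixes — done.

Resulting grammar:
P → Y b b P'
P' → ε
P' → Y Y
Y → ) )
Y → b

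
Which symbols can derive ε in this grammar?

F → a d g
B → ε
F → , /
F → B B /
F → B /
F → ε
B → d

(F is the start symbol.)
ε-productions: B → ε, F → ε
So B, F are immediately nullable.
Every non-terminal is now nullable.
Nullable = { 'B', 'F' }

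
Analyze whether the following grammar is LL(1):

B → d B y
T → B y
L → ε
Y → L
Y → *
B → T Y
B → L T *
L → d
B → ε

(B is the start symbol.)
Relevant sets:
  FIRST(T) = { 'd', 'y' }
  FIRST(L) = { 'd', ε }
  FOLLOW(B) = { $, 'y' }
  FOLLOW(L) = { $, 'd', 'y' }
  FOLLOW(Y) = { $, 'y' }

For B:
  PREDICT(B → d B y) = { 'd' }
  PREDICT(B → T Y) = { 'd', 'y' }
  PREDICT(B → L T '*') = { 'd', 'y' }
  PREDICT(B → ε) = { $, 'y' }
For L:
  PREDICT(L → ε) = { $, 'd', 'y' }
  PREDICT(L → d) = { 'd' }
For Y:
  PREDICT(Y → L) = { $, 'd', 'y' }
  PREDICT(Y → '*') = { '*' }
T has a single production, so nothing to check there.

Conflict found: Predict set conflict for B: { 'd' }
The grammar is NOT LL(1).

Answer: No. Predict set conflict for B: { 'd' }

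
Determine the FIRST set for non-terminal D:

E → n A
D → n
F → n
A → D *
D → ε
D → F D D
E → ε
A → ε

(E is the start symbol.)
FIRST sets of the other non-terminals involved (by the same procedure, iterated to a fixed point):
  FIRST(F) = { 'n' }

From D → n:
  - n is a terminal: add 'n' and stop
From D → ε:
  - ε-production, so ε ∈ FIRST(D)
From D → F D D:
  - F is a non-terminal: add FIRST(F) \ {ε} = { 'n' }
    F is not nullable, so stop

Collecting: FIRST(D) = { 'n', ε }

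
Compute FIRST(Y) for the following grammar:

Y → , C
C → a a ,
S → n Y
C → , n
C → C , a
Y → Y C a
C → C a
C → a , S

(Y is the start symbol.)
From Y → , C:
  - ',' is a terminal: add ',' and stop
From Y → Y C a:
  - Y is the symbol being defined: contributes nothing new
    Y is not nullable, so stop

Collecting: FIRST(Y) = { ',' }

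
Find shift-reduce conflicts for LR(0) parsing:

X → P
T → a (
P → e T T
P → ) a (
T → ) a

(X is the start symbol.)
No shift-reduce conflicts

A shift-reduce conflict occurs when an LR(0) state has both:
  - a complete (reduce) item [A → α .] (dot at the end), and
  - a shift item [B → β . c γ] (dot before a terminal).

Augment with X' → X and build the canonical LR(0) collection (I0 = CLOSURE({[X' → . X]}), then GOTO on every symbol after a dot until no new states appear). It has 13 states:
  I0: { [P → . ) a (], [P → . e T T], [X → . P], [X' → . X] }  — shift
  I1: { [P → ) . a (] }  — shift
  I2: { [X → P .] }  — reduce
  I3: { [X' → X .] }  — accept
  I4: { [P → e . T T], [T → . ) a], [T → . a (] }  — shift
  I5: { [T → ) . a] }  — shift
  I6: { [P → e T . T], [T → . ) a], [T → . a (] }  — shift
  I7: { [T → a . (] }  — shift
  I8: { [T → a ( .] }  — reduce
  I9: { [P → e T T .] }  — reduce
  I10: { [T → ) a .] }  — reduce
  I11: { [P → ) a . (] }  — shift
  I12: { [P → ) a ( .] }  — reduce

No state contains both a complete item and a shift item.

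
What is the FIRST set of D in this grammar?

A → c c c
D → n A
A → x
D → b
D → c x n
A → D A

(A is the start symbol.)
{ 'b', 'c', 'n' }

To compute FIRST(D), examine every production with D on the left-hand side, reading each right-hand side left to right until a non-nullable symbol is reached.

From D → n A:
  - n is a terminal: add 'n' and stop
From D → b:
  - b is a terminal: add 'b' and stop
From D → c x n:
  - c is a terminal: add 'c' and stop

Collecting: FIRST(D) = { 'b', 'c', 'n' }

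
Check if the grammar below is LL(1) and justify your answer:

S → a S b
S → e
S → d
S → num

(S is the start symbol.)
Yes, the grammar is LL(1).

For S:
  PREDICT(S → a S b) = { 'a' }
  PREDICT(S → e) = { 'e' }
  PREDICT(S → d) = { 'd' }
  PREDICT(S → num) = { 'num' }

All predict sets are disjoint. The grammar IS LL(1).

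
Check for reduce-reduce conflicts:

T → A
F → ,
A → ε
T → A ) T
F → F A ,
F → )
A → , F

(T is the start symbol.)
Augment with T' → T and build the canonical LR(0) collection (I0 = CLOSURE({[T' → . T]}), then GOTO on every symbol after a dot until no new states appear). It has 11 states:
  I0: { [A → . , F], [A → .], [T → . A ) T], [T → . A], [T' → . T] }  — shift, reduce
  I1: { [A → , . F], [F → . )], [F → . ,], [F → . F A ,] }  — shift
  I2: { [T → A . ) T], [T → A .] }  — shift, reduce
  I3: { [T' → T .] }  — accept
  I4: { [A → . , F], [A → .], [T → . A ) T], [T → . A], [T → A ) . T] }  — shift, reduce
  I5: { [T → A ) T .] }  — reduce
  I6: { [F → ) .] }  — reduce
  I7: { [F → , .] }  — reduce
  I8: { [A → , F .], [A → . , F], [A → .], [F → F . A ,] }  — shift, 2 reduces
  I9: { [F → F A . ,] }  — shift
  I10: { [F → F A , .] }  — reduce

I8 contains complete items [A → .], [A → , F .] — reduce-reduce conflict.

Answer: Yes — I8: [A → .] vs [A → , F .]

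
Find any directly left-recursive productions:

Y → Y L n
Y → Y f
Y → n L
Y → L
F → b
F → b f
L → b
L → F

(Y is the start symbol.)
Direct left recursion occurs when N → N α for some non-terminal N (the right-hand side begins with the left-hand side itself).

Y → Y L n: LEFT RECURSIVE (starts with Y)
Y → Y f: LEFT RECURSIVE (starts with Y)
Y → n L: starts with n
Y → L: starts with L
F → b: starts with b
F → b f: starts with b
L → b: starts with b
L → F: starts with F

The grammar has direct left recursion on: Y.

Answer: Yes, Y is left-recursive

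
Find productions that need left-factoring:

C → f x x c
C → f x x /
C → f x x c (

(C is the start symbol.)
Left-factoring is needed when two productions for the same non-terminal
share a common prefix on the right-hand side.

Productions for C:
  C → f x x c
  C → f x x /
  C → f x x c (

Found common prefix 'f x x' in productions for C

Answer: Yes, C has productions with common prefix 'f x x'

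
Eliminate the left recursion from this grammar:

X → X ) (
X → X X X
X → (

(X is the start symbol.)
X is directly left-recursive. The standard transformation for
  A → A α₁ | ... | A α_m | β₁ | ... | β_n
is
  A  → β₁ A' | ... | β_n A'
  A' → α₁ A' | ... | α_m A' | ε

X → ( becomes X → ( X'
X → X ) ( becomes X' → ) ( X'
X → X X X becomes X' → X X X'
Add X' → ε

Resulting grammar:
X → ( X'
X' → ) ( X'
X' → X X X'
X' → ε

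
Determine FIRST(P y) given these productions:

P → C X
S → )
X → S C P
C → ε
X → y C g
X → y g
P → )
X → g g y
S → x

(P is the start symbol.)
FIRST sets of the non-terminals involved (from the grammar, by fixed-point iteration):
  FIRST(P) = { ')', 'g', 'x', 'y' }

To compute FIRST(P y), process the symbols left to right:
Symbol P is a non-terminal. Add FIRST(P) \ {ε} = { ')', 'g', 'x', 'y' }
P is not nullable (ε ∉ FIRST(P)), so stop here.
FIRST(P y) = { ')', 'g', 'x', 'y' }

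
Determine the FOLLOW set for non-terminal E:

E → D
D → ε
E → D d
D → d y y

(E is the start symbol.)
{ $ }

To compute FOLLOW(E), find every occurrence of E on a right-hand side N → α E β: add FIRST(β) \ {ε}, and if β is empty or nullable also add FOLLOW(N). Iterate to a fixed point.

E is the start symbol, so $ ∈ FOLLOW(E).
E does not occur on any right-hand side.

Taking the union: FOLLOW(E) = { $ }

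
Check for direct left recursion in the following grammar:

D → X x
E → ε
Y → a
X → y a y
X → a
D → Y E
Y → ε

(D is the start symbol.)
D → X x: starts with X
E → ε: starts with ε
Y → a: starts with a
X → y a y: starts with y
X → a: starts with a
D → Y E: starts with Y
Y → ε: starts with ε

No direct left recursion found.

Answer: No direct left recursion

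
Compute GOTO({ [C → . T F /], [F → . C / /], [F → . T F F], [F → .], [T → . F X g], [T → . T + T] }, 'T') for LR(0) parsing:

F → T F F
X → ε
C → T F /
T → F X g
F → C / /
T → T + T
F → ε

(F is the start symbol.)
GOTO(I, 'T') = CLOSURE({ [A → αX.β] : [A → α.Xβ] ∈ I, X = 'T' })

Items with dot before 'T', with the dot advanced:
  [C → . T F /] → [C → T . F /]
  [F → . T F F] → [F → T . F F]
  [T → . T + T] → [T → T . + T]
Closure of the advanced items:
  [C → T . F /] has the dot before F: add [F → . T F F], [F → . C / /], [F → .]
  [F → . T F F] has the dot before T: add [T → . F X g], [T → . T + T]
  [F → . C / /] has the dot before C: add [C → . T F /]

GOTO = { [C → . T F /], [C → T . F /], [F → . C / /], [F → . T F F], [F → .], [F → T . F F], [T → . F X g], [T → . T + T], [T → T . + T] }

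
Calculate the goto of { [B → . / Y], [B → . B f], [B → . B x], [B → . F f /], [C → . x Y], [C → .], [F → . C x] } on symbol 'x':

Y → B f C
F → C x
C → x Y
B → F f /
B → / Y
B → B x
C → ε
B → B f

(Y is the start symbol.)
{ [B → . / Y], [B → . B f], [B → . B x], [B → . F f /], [C → . x Y], [C → .], [C → x . Y], [F → . C x], [Y → . B f C] }

GOTO(I, 'x') = CLOSURE({ [A → αX.β] : [A → α.Xβ] ∈ I, X = 'x' })

Items with dot before 'x', with the dot advanced:
  [C → . x Y] → [C → x . Y]
Closure of the advanced items:
  [C → x . Y] has the dot before Y: add [Y → . B f C]
  [Y → . B f C] has the dot before B: add [B → . F f /], [B → . / Y], [B → . B x], [B → . B f]
  [B → . F f /] has the dot before F: add [F → . C x]
  [F → . C x] has the dot before C: add [C → . x Y], [C → .]

GOTO = { [B → . / Y], [B → . B f], [B → . B x], [B → . F f /], [C → . x Y], [C → .], [C → x . Y], [F → . C x], [Y → . B f C] }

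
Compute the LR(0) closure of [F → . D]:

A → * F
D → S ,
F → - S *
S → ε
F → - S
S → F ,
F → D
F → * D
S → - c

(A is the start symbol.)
{ [D → . S ,], [F → . * D], [F → . - S *], [F → . - S], [F → . D], [S → . - c], [S → . F ,], [S → .] }

To compute CLOSURE, for each item [A → α.Bβ] where B is a non-terminal, add [B → .γ] for all productions B → γ; repeat for the newly added items until nothing changes.

Start with: [F → . D]
  [F → . D] has the dot before D: add [D → . S ,]
  [D → . S ,] has the dot before S: add [S → .], [S → . F ,], [S → . - c]
  [S → . F ,] has the dot before F: add [F → . - S *], [F → . - S], [F → . * D]
No further items can be added.

CLOSURE = { [D → . S ,], [F → . * D], [F → . - S *], [F → . - S], [F → . D], [S → . - c], [S → . F ,], [S → .] }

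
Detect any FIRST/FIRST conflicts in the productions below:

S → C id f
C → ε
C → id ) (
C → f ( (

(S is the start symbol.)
No FIRST/FIRST conflicts.

A FIRST/FIRST conflict occurs when two productions N → α and N → β for the same non-terminal have FIRST(α) ∩ FIRST(β) ≠ ∅ (with ε ∈ FIRST of a nullable right-hand side, so two nullable alternatives also conflict).

Productions for C:
  C → ε: FIRST = { ε }
  C → id ) (: FIRST = { 'id' }
  C → f ( (: FIRST = { 'f' }
S has only one production, so no FIRST/FIRST conflict is possible there.

All alternatives of each non-terminal have pairwise disjoint FIRST sets.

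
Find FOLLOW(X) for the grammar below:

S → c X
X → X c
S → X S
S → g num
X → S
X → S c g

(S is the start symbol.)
{ $, 'c', 'g' }

In S → c X: X is at the end, add FOLLOW(S)
In X → X c: X is followed by c, add FIRST(c) \ {ε} = { 'c' }
In S → X S: X is followed by S, add FIRST(S) \ {ε} = { 'c', 'g' }

The FOLLOW sets referred to above (computed the same way, to a fixed point):
  FOLLOW(S) = { $, 'c', 'g' }

Taking the union: FOLLOW(X) = { $, 'c', 'g' }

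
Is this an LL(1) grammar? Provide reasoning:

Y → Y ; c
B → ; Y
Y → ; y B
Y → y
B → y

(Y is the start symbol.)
No. Predict set conflict for Y: { ';' }

A grammar is LL(1) if for each non-terminal N with multiple productions, the predict sets of those productions are pairwise disjoint, where PREDICT(N → α) = (FIRST(α) \ {ε}) ∪ (FOLLOW(N) if α ⇒* ε).

Relevant sets:
  FIRST(Y) = { ';', 'y' }

For Y:
  PREDICT(Y → Y ';' c) = { ';', 'y' }
  PREDICT(Y → ';' y B) = { ';' }
  PREDICT(Y → y) = { 'y' }
For B:
  PREDICT(B → ';' Y) = { ';' }
  PREDICT(B → y) = { 'y' }

Conflict found: Predict set conflict for Y: { ';' }
The grammar is NOT LL(1).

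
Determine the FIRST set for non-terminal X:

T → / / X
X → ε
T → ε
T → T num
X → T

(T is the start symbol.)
{ '/', 'num', ε }

To compute FIRST(X), examine every production with X on the left-hand side, reading each right-hand side left to right until a non-nullable symbol is reached.

FIRST sets of the other non-terminals involved (by the same procedure, iterated to a fixed point):
  FIRST(T) = { '/', 'num', ε }

From X → ε:
  - ε-production, so ε ∈ FIRST(X)
From X → T:
  - T is a non-terminal: add FIRST(T) \ {ε} = { '/', 'num' }
    T is nullable and nothing follows, so the whole right-hand side can vanish: ε ∈ FIRST(X)

Collecting: FIRST(X) = { '/', 'num', ε }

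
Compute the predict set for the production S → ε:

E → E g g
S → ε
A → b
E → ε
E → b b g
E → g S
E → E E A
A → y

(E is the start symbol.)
PREDICT(S → ε) = (FIRST(RHS) \ {ε}) ∪ (FOLLOW(S) if ε ∈ FIRST(RHS), i.e. RHS ⇒* ε)
The right-hand side is ε (FIRST(ε) = { ε }), so the predict set is FOLLOW(S) = { $, 'b', 'g', 'y' }
PREDICT(S → ε) = { $, 'b', 'g', 'y' }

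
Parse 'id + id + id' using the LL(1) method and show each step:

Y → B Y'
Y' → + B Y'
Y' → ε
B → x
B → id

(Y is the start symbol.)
Stack is shown with the top on the left.

Stack     Input           Action
--------------------------------
Y $       id + id + id $  output Y → B Y'
B Y' $    id + id + id $  output B → id
id Y' $   id + id + id $  match 'id'
Y' $      + id + id $     output Y' → + B Y'
+ B Y' $  + id + id $     match '+'
B Y' $    id + id $       output B → id
id Y' $   id + id $       match 'id'
Y' $      + id $          output Y' → + B Y'
+ B Y' $  + id $          match '+'
B Y' $    id $            output B → id
id Y' $   id $            match 'id'
Y' $      $               output Y' → ε
$         $               accept

The string is accepted.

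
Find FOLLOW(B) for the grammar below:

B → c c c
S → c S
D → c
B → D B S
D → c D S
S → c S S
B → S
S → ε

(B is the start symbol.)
B is the start symbol, so $ ∈ FOLLOW(B).
In B → D B S: B is followed by S, add FIRST(S) \ {ε} = { 'c' }
  S is nullable, so FOLLOW(B) is also included — that is the set being defined, nothing new

Taking the union: FOLLOW(B) = { $, 'c' }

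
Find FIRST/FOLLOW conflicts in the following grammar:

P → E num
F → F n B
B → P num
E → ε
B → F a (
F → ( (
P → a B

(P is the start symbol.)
No FIRST/FOLLOW conflicts.

A FIRST/FOLLOW conflict occurs when a non-terminal N has a nullable alternative N → β (β ⇒* ε) and another alternative N → α with FIRST(α) ∩ FOLLOW(N) ≠ ∅: on such a lookahead the parser cannot decide between expanding α and letting N vanish via β.

Nullable non-terminals: E.
E has a nullable alternative but only one production, so nothing to check.

B, F, P have no nullable alternative, so no FIRST/FOLLOW check is needed there.

No FIRST/FOLLOW conflicts found.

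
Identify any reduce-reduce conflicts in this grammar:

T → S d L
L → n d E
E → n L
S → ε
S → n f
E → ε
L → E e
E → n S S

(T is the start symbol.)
Yes — I8: [E → .] vs [S → .]; I12: [E → .] vs [S → .]; I14: [E → .] vs [S → .]

A reduce-reduce conflict occurs when an LR(0) state has two complete items [A → α .] and [B → β .] — both call for a reduction, and with no lookahead the parser cannot choose between them.

Augment with T' → T and build the canonical LR(0) collection (I0 = CLOSURE({[T' → . T]}), then GOTO on every symbol after a dot until no new states appear). It has 17 states:
  I0: { [S → . n f], [S → .], [T → . S d L], [T' → . T] }  — shift, reduce
  I1: { [T → S . d L] }  — shift
  I2: { [T' → T .] }  — accept
  I3: { [S → n . f] }  — shift
  I4: { [S → n f .] }  — reduce
  I5: { [E → . n L], [E → . n S S], [E → .], [L → . E e], [L → . n d E], [T → S d . L] }  — shift, reduce
  I6: { [L → E . e] }  — shift
  I7: { [T → S d L .] }  — reduce
  I8: { [E → . n L], [E → . n S S], [E → .], [E → n . L], [E → n . S S], [L → . E e], [L → . n d E], [L → n . d E], [S → . n f], [S → .] }  — shift, 2 reduces
  I9: { [E → n L .] }  — reduce
  I10: { [E → n S . S], [S → . n f], [S → .] }  — shift, reduce
  I11: { [E → . n L], [E → . n S S], [E → .], [L → n d . E] }  — shift, reduce
  I12: { [E → . n L], [E → . n S S], [E → .], [E → n . L], [E → n . S S], [L → . E e], [L → . n d E], [L → n . d E], [S → . n f], [S → .], [S → n . f] }  — shift, 2 reduces
  I13: { [L → n d E .] }  — reduce
  I14: { [E → . n L], [E → . n S S], [E → .], [E → n . L], [E → n . S S], [L → . E e], [L → . n d E], [S → . n f], [S → .] }  — shift, 2 reduces
  I15: { [E → n S S .] }  — reduce
  I16: { [L → E e .] }  — reduce

I8 contains complete items [E → .], [S → .] — reduce-reduce conflict.
I12 contains complete items [E → .], [S → .] — reduce-reduce conflict.
I14 contains complete items [E → .], [S → .] — reduce-reduce conflict.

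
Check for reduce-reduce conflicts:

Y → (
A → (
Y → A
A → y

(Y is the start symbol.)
Yes — I1: [A → ( .] vs [Y → ( .]

A reduce-reduce conflict occurs when an LR(0) state has two complete items [A → α .] and [B → β .] — both call for a reduction, and with no lookahead the parser cannot choose between them.

Augment with Y' → Y and build the canonical LR(0) collection (I0 = CLOSURE({[Y' → . Y]}), then GOTO on every symbol after a dot until no new states appear). It has 5 states:
  I0: { [A → . (], [A → . y], [Y → . (], [Y → . A], [Y' → . Y] }  — shift
  I1: { [A → ( .], [Y → ( .] }  — 2 reduces
  I2: { [Y → A .] }  — reduce
  I3: { [Y' → Y .] }  — accept
  I4: { [A → y .] }  — reduce

I1 contains complete items [A → ( .], [Y → ( .] — reduce-reduce conflict.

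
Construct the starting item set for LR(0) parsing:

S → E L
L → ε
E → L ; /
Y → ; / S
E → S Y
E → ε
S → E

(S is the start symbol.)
First, augment the grammar with S' → S
I₀ = CLOSURE({ [S' → . S] }):
  [S' → . S] has the dot before S: add [S → . E L], [S → . E]
  [S → . E L] has the dot before E: add [E → . L ; /], [E → . S Y], [E → .]
  [E → . L ; /] has the dot before L: add [L → .]
No further items can be added.

I₀ = { [E → . L ; /], [E → . S Y], [E → .], [L → .], [S → . E L], [S → . E], [S' → . S] }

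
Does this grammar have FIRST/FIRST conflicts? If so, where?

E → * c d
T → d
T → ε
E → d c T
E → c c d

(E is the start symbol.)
No FIRST/FIRST conflicts.

A FIRST/FIRST conflict occurs when two productions N → α and N → β for the same non-terminal have FIRST(α) ∩ FIRST(β) ≠ ∅ (with ε ∈ FIRST of a nullable right-hand side, so two nullable alternatives also conflict).

Productions for E:
  E → * c d: FIRST = { '*' }
  E → d c T: FIRST = { 'd' }
  E → c c d: FIRST = { 'c' }
Productions for T:
  T → d: FIRST = { 'd' }
  T → ε: FIRST = { ε }

All alternatives of each non-terminal have pairwise disjoint FIRST sets.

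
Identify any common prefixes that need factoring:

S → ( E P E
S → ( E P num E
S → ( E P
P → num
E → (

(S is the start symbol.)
Yes, S has productions with common prefix '( E P'

Left-factoring is needed when two productions for the same non-terminal
share a common prefix on the right-hand side.

Productions for S:
  S → ( E P E
  S → ( E P num E
  S → ( E P

Found common prefix '( E P' in productions for S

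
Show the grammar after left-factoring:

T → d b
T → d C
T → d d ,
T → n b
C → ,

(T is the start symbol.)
T → d T'
T' → b
T' → C
T' → d ,
T → n b
C → ,

Left-factoring transforms A → αβ₁ | αβ₂ into A → αA' and A' → β₁ | β₂
(α is the longest common prefix among the alternatives). Repeat until
no nonterminal has two alternatives with a common prefix.

Round 1: T has alternatives sharing prefix 'd'. Introduce T': T → d T'
  Add: T' → b
  Add: T' → C
  Add: T' → d ,

No remaining common prefixes — done.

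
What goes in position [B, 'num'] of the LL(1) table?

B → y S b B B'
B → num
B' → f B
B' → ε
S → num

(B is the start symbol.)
To find M[B, 'num'], we find productions for B where 'num' is in the predict set (PREDICT(N → α) = (FIRST(α) \ {ε}) ∪ (FOLLOW(N) if α ⇒* ε)).

B → y S b B B': PREDICT = { 'y' }
B → num: PREDICT = { 'num' }
  'num' is in predict set, so this production goes in M[B, 'num']

M[B, 'num'] = B → num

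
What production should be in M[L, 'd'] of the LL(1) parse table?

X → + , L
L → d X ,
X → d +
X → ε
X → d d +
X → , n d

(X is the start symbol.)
To find M[L, 'd'], we find productions for L where 'd' is in the predict set (PREDICT(N → α) = (FIRST(α) \ {ε}) ∪ (FOLLOW(N) if α ⇒* ε)).

L → d X ,: PREDICT = { 'd' }
  'd' is in predict set, so this production goes in M[L, 'd']

M[L, 'd'] = L → d X ,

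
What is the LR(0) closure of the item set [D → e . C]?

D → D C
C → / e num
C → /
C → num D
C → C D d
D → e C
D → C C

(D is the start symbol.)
{ [C → . / e num], [C → . /], [C → . C D d], [C → . num D], [D → e . C] }

To compute CLOSURE, for each item [A → α.Bβ] where B is a non-terminal, add [B → .γ] for all productions B → γ; repeat for the newly added items until nothing changes.

Start with: [D → e . C]
  [D → e . C] has the dot before C: add [C → . / e num], [C → . /], [C → . num D], [C → . C D d]
No further items can be added.

CLOSURE = { [C → . / e num], [C → . /], [C → . C D d], [C → . num D], [D → e . C] }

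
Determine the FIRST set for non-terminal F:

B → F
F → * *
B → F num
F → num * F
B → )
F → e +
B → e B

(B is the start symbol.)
From F → * *:
  - '*' is a terminal: add '*' and stop
From F → num * F:
  - num is a terminal: add 'num' and stop
From F → e +:
  - e is a terminal: add 'e' and stop

Collecting: FIRST(F) = { '*', 'e', 'num' }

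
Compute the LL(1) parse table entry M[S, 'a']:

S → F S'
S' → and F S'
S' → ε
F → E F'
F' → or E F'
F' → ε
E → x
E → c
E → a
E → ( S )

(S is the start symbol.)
S → F S'

To find M[S, 'a'], we find productions for S where 'a' is in the predict set (PREDICT(N → α) = (FIRST(α) \ {ε}) ∪ (FOLLOW(N) if α ⇒* ε)).

Relevant sets:
  FIRST(F) = { '(', 'a', 'c', 'x' }

S → F S': PREDICT = { '(', 'a', 'c', 'x' }
  'a' is in predict set, so this production goes in M[S, 'a']

M[S, 'a'] = S → F S'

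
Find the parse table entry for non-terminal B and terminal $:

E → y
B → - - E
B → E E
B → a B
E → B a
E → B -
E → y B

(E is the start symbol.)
Empty (error entry)

To find M[B, $], we find productions for B where $ is in the predict set (PREDICT(N → α) = (FIRST(α) \ {ε}) ∪ (FOLLOW(N) if α ⇒* ε)).

Relevant sets:
  FIRST(E) = { '-', 'a', 'y' }

B → - - E: PREDICT = { '-' }
B → E E: PREDICT = { '-', 'a', 'y' }
B → a B: PREDICT = { 'a' }

M[B, $] is empty (no production applies)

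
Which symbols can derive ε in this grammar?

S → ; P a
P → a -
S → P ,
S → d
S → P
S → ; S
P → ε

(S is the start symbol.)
{ 'P', 'S' }

A non-terminal is nullable if it can derive ε (the empty string): either it has an ε-production, or it has a production whose right-hand side consists entirely of nullable non-terminals.

ε-productions: P → ε
So P is immediately nullable.
S → P: every symbol on the right is nullable, so S is nullable too.
Every non-terminal is now nullable.
Nullable = { 'P', 'S' }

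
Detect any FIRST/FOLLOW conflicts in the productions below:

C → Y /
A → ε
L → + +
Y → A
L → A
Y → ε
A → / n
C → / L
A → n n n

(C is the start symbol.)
Yes. A → '/' n with FOLLOW(A) on { '/' }; Y → A with FOLLOW(Y) on { '/' }

A FIRST/FOLLOW conflict occurs when a non-terminal N has a nullable alternative N → β (β ⇒* ε) and another alternative N → α with FIRST(α) ∩ FOLLOW(N) ≠ ∅: on such a lookahead the parser cannot decide between expanding α and letting N vanish via β.

Nullable non-terminals: A, L, Y.
FIRST sets used below: FIRST(A) = { '/', 'n', ε }

A: nullable alternative(s) A → ε; FOLLOW(A) = { $, '/' }
  A → ε: FIRST \ {ε} = { } — this is the only nullable alternative, skip
  A → / n: FIRST \ {ε} = { '/' } — overlaps FOLLOW(A) on { '/' }: CONFLICT
  A → n n n: FIRST \ {ε} = { 'n' } — disjoint from FOLLOW(A)

L: nullable alternative(s) L → A; FOLLOW(L) = { $ }
  L → + +: FIRST \ {ε} = { '+' } — disjoint from FOLLOW(L)
  L → A: FIRST \ {ε} = { '/', 'n' } — this is the only nullable alternative, skip

Y: nullable alternative(s) Y → A, Y → ε; FOLLOW(Y) = { '/' }
  Y → A: FIRST \ {ε} = { '/', 'n' } — overlaps FOLLOW(Y) on { '/' }: CONFLICT
  Y → ε: FIRST \ {ε} = { } — disjoint from FOLLOW(Y)

C has no nullable alternative, so no FIRST/FOLLOW check is needed there.

So the grammar has 2 FIRST/FOLLOW conflicts (marked CONFLICT above).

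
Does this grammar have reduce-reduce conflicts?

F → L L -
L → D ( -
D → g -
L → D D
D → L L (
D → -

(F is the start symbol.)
Yes — I9: [D → - .] vs [F → L L - .]

A reduce-reduce conflict occurs when an LR(0) state has two complete items [A → α .] and [B → β .] — both call for a reduction, and with no lookahead the parser cannot choose between them.

Augment with F' → F and build the canonical LR(0) collection (I0 = CLOSURE({[F' → . F]}), then GOTO on every symbol after a dot until no new states appear). It has 15 states:
  I0: { [D → . -], [D → . L L (], [D → . g -], [F → . L L -], [F' → . F], [L → . D ( -], [L → . D D] }  — shift
  I1: { [D → - .] }  — reduce
  I2: { [D → . -], [D → . L L (], [D → . g -], [L → . D ( -], [L → . D D], [L → D . ( -], [L → D . D] }  — shift
  I3: { [F' → F .] }  — accept
  I4: { [D → . -], [D → . L L (], [D → . g -], [D → L . L (], [F → L . L -], [L → . D ( -], [L → . D D] }  — shift
  I5: { [D → g . -] }  — shift
  I6: { [D → g - .] }  — reduce
  I7: { [D → . -], [D → . L L (], [D → . g -], [D → L . L (], [D → L L . (], [F → L L . -], [L → . D ( -], [L → . D D] }  — shift
  I8: { [D → L L ( .] }  — reduce
  I9: { [D → - .], [F → L L - .] }  — 2 reduces
  I10: { [D → . -], [D → . L L (], [D → . g -], [D → L . L (], [D → L L . (], [L → . D ( -], [L → . D D] }  — shift
  I11: { [L → D ( . -] }  — shift
  I12: { [D → . -], [D → . L L (], [D → . g -], [L → . D ( -], [L → . D D], [L → D . ( -], [L → D . D], [L → D D .] }  — shift, reduce
  I13: { [D → . -], [D → . L L (], [D → . g -], [D → L . L (], [L → . D ( -], [L → . D D] }  — shift
  I14: { [L → D ( - .] }  — reduce

I9 contains complete items [D → - .], [F → L L - .] — reduce-reduce conflict.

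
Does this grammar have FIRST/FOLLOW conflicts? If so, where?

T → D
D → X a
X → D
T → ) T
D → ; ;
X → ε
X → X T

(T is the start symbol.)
A FIRST/FOLLOW conflict occurs when a non-terminal N has a nullable alternative N → β (β ⇒* ε) and another alternative N → α with FIRST(α) ∩ FOLLOW(N) ≠ ∅: on such a lookahead the parser cannot decide between expanding α and letting N vanish via β.

Nullable non-terminals: X.
FIRST sets used below: FIRST(D) = { ')', ';', 'a' }, FIRST(X) = { ')', ';', 'a', ε }, FIRST(T) = { ')', ';', 'a' }

X: nullable alternative(s) X → ε; FOLLOW(X) = { ')', ';', 'a' }
  X → D: FIRST \ {ε} = { ')', ';', 'a' } — overlaps FOLLOW(X) on { ')', ';', 'a' }: CONFLICT
  X → ε: FIRST \ {ε} = { } — this is the only nullable alternative, skip
  X → X T: FIRST \ {ε} = { ')', ';', 'a' } — overlaps FOLLOW(X) on { ')', ';', 'a' }: CONFLICT

D, T have no nullable alternative, so no FIRST/FOLLOW check is needed there.

So the grammar has 2 FIRST/FOLLOW conflicts (marked CONFLICT above).

Answer: Yes. X → D with FOLLOW(X) on { ')', ';', 'a' }; X → X T with FOLLOW(X) on { ')', ';', 'a' }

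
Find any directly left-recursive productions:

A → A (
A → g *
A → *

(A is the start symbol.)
Yes, A is left-recursive

Direct left recursion occurs when N → N α for some non-terminal N (the right-hand side begins with the left-hand side itself).

A → A (: LEFT RECURSIVE (starts with A)
A → g *: starts with g
A → *: starts with '*'

The grammar has direct left recursion on: A.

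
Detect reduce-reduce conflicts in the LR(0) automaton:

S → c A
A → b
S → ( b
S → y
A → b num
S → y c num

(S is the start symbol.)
No reduce-reduce conflicts

Augment with S' → S and build the canonical LR(0) collection (I0 = CLOSURE({[S' → . S]}), then GOTO on every symbol after a dot until no new states appear). It has 11 states:
  I0: { [S → . ( b], [S → . c A], [S → . y c num], [S → . y], [S' → . S] }  — shift
  I1: { [S → ( . b] }  — shift
  I2: { [S' → S .] }  — accept
  I3: { [A → . b num], [A → . b], [S → c . A] }  — shift
  I4: { [S → y . c num], [S → y .] }  — shift, reduce
  I5: { [S → y c . num] }  — shift
  I6: { [S → y c num .] }  — reduce
  I7: { [S → c A .] }  — reduce
  I8: { [A → b . num], [A → b .] }  — shift, reduce
  I9: { [A → b num .] }  — reduce
  I10: { [S → ( b .] }  — reduce

No state contains more than one complete item.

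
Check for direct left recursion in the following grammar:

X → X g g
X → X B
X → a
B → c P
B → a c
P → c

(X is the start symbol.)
Yes, X is left-recursive

X → X g g: LEFT RECURSIVE (starts with X)
X → X B: LEFT RECURSIVE (starts with X)
X → a: starts with a
B → c P: starts with c
B → a c: starts with a
P → c: starts with c

The grammar has direct left recursion on: X.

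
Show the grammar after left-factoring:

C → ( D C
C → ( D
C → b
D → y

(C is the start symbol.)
C → ( D C'
C' → C
C' → ε
C → b
D → y

Left-factoring transforms A → αβ₁ | αβ₂ into A → αA' and A' → β₁ | β₂
(α is the longest common prefix among the alternatives). Repeat until
no nonterminal has two alternatives with a common prefix.

Round 1: C has alternatives sharing prefix '( D'. Introduce C': C → ( D C'
  Add: C' → C
  Add: C' → ε

No remaining common prefixes — done.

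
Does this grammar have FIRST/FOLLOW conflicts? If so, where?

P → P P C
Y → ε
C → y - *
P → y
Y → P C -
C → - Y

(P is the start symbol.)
Yes. Y → P C '-' with FOLLOW(Y) on { 'y' }

A FIRST/FOLLOW conflict occurs when a non-terminal N has a nullable alternative N → β (β ⇒* ε) and another alternative N → α with FIRST(α) ∩ FOLLOW(N) ≠ ∅: on such a lookahead the parser cannot decide between expanding α and letting N vanish via β.

Nullable non-terminals: Y.
FIRST sets used below: FIRST(P) = { 'y' }

Y: nullable alternative(s) Y → ε; FOLLOW(Y) = { $, '-', 'y' }
  Y → ε: FIRST \ {ε} = { } — this is the only nullable alternative, skip
  Y → P C -: FIRST \ {ε} = { 'y' } — overlaps FOLLOW(Y) on { 'y' }: CONFLICT

C, P have no nullable alternative, so no FIRST/FOLLOW check is needed there.

So the grammar has 1 FIRST/FOLLOW conflict (marked CONFLICT above).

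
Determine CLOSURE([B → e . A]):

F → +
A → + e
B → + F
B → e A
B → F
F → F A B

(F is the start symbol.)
{ [A → . + e], [B → e . A] }

Start with: [B → e . A]
  [B → e . A] has the dot before A: add [A → . + e]
No further items can be added.

CLOSURE = { [A → . + e], [B → e . A] }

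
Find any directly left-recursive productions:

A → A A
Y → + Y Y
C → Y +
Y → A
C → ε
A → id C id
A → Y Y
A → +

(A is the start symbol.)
A → A A: LEFT RECURSIVE (starts with A)
Y → + Y Y: starts with '+'
C → Y +: starts with Y
Y → A: starts with A
C → ε: starts with ε
A → id C id: starts with id
A → Y Y: starts with Y
A → +: starts with '+'

The grammar has direct left recursion on: A.

Answer: Yes, A is left-recursive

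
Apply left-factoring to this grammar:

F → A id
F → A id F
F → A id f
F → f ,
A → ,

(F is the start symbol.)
F → A id F'
F' → ε
F' → F
F' → f
F → f ,
A → ,

Left-factoring transforms A → αβ₁ | αβ₂ into A → αA' and A' → β₁ | β₂
(α is the longest common prefix among the alternatives). Repeat until
no nonterminal has two alternatives with a common prefix.

Round 1: F has alternatives sharing prefix 'A id'. Introduce F': F → A id F'
  Add: F' → ε
  Add: F' → F
  Add: F' → f

No remaining common prefixes — done.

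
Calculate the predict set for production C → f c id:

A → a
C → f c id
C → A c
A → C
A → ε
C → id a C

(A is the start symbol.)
PREDICT(C → f c id) = (FIRST(RHS) \ {ε}) ∪ (FOLLOW(C) if ε ∈ FIRST(RHS), i.e. RHS ⇒* ε)
FIRST(f c id) = { 'f' }
ε ∉ FIRST(f c id), so FOLLOW(C) is not added.
PREDICT(C → f c id) = { 'f' }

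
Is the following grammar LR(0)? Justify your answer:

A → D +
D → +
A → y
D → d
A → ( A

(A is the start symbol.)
A grammar is LR(0) if no state in the canonical LR(0) collection has:
  - both a shift item (dot before a terminal) and a complete item (shift-reduce conflict), or
  - two or more complete items (reduce-reduce conflict; the accept item [A' → A .] counts as a complete item here).

Augment with A' → A and build the canonical LR(0) collection (I0 = CLOSURE({[A' → . A]}), then GOTO on every symbol after a dot until no new states appear). It has 9 states:
  I0: { [A → . ( A], [A → . D +], [A → . y], [A' → . A], [D → . +], [D → . d] }  — shift
  I1: { [A → ( . A], [A → . ( A], [A → . D +], [A → . y], [D → . +], [D → . d] }  — shift
  I2: { [D → + .] }  — reduce
  I3: { [A' → A .] }  — accept
  I4: { [A → D . +] }  — shift
  I5: { [D → d .] }  — reduce
  I6: { [A → y .] }  — reduce
  I7: { [A → D + .] }  — reduce
  I8: { [A → ( A .] }  — reduce

Every state is either a pure shift/goto state or contains exactly one complete item and nothing to shift — no conflicts. The grammar is LR(0).

Answer: Yes, the grammar is LR(0)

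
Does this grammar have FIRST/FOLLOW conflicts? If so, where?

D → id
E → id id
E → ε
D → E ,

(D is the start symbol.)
No FIRST/FOLLOW conflicts.

A FIRST/FOLLOW conflict occurs when a non-terminal N has a nullable alternative N → β (β ⇒* ε) and another alternative N → α with FIRST(α) ∩ FOLLOW(N) ≠ ∅: on such a lookahead the parser cannot decide between expanding α and letting N vanish via β.

Nullable non-terminals: E.

E: nullable alternative(s) E → ε; FOLLOW(E) = { ',' }
  E → id id: FIRST \ {ε} = { 'id' } — disjoint from FOLLOW(E)
  E → ε: FIRST \ {ε} = { } — this is the only nullable alternative, skip

D has no nullable alternative, so no FIRST/FOLLOW check is needed there.

No FIRST/FOLLOW conflicts found.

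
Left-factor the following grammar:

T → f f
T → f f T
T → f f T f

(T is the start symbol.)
T → f f T'
T' → ε
T' → T T''
T'' → ε
T'' → f

Left-factoring transforms A → αβ₁ | αβ₂ into A → αA' and A' → β₁ | β₂
(α is the longest common prefix among the alternatives). Repeat until
no nonterminal has two alternatives with a common prefix.

Round 1: T has alternatives sharing prefix 'f f'. Introduce T': T → f f T'
  Add: T' → ε
  Add: T' → T
  Add: T' → T f

Round 2: T' has alternatives sharing prefix 'T'. Introduce T'': T' → T T''
  Add: T'' → ε
  Add: T'' → f

No remaining common prefixes — done.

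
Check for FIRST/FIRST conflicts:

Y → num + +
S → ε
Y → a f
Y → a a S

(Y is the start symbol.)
Yes. Y → a f / Y → a a S on { 'a' }

A FIRST/FIRST conflict occurs when two productions N → α and N → β for the same non-terminal have FIRST(α) ∩ FIRST(β) ≠ ∅ (with ε ∈ FIRST of a nullable right-hand side, so two nullable alternatives also conflict).

Productions for Y:
  Y → num + +: FIRST = { 'num' }
  Y → a f: FIRST = { 'a' }
  Y → a a S: FIRST = { 'a' }
S has only one production, so no FIRST/FIRST conflict is possible there.

Conflict for Y: Y → a f and Y → a a S
  Overlap: { 'a' }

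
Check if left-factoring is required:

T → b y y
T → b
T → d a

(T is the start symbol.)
Left-factoring is needed when two productions for the same non-terminal
share a common prefix on the right-hand side.

Productions for T:
  T → b y y
  T → b
  T → d a

Found common prefix 'b' in productions for T

Answer: Yes, T has productions with common prefix 'b'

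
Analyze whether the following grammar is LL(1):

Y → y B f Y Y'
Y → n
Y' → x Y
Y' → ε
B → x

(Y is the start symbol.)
No. Predict set conflict for Y': { 'x' }

Relevant sets:
  FOLLOW(Y') = { $, 'x' }

For Y:
  PREDICT(Y → y B f Y Y') = { 'y' }
  PREDICT(Y → n) = { 'n' }
For Y':
  PREDICT(Y' → x Y) = { 'x' }
  PREDICT(Y' → ε) = { $, 'x' }
B has a single production, so nothing to check there.

Conflict found: Predict set conflict for Y': { 'x' }
The grammar is NOT LL(1).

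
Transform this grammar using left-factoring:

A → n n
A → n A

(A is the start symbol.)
Left-factoring transforms A → αβ₁ | αβ₂ into A → αA' and A' → β₁ | β₂
(α is the longest common prefix among the alternatives). Repeat until
no nonterminal has two alternatives with a common prefix.

Round 1: A has alternatives sharing prefix 'n'. Introduce A': A → n A'
  Add: A' → n
  Add: A' → A

No remaining common prefixes — done.

Resulting grammar:
A → n A'
A' → n
A' → A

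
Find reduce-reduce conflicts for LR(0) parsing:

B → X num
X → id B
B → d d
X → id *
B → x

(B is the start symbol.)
No reduce-reduce conflicts

A reduce-reduce conflict occurs when an LR(0) state has two complete items [A → α .] and [B → β .] — both call for a reduction, and with no lookahead the parser cannot choose between them.

Augment with B' → B and build the canonical LR(0) collection (I0 = CLOSURE({[B' → . B]}), then GOTO on every symbol after a dot until no new states appear). It has 10 states:
  I0: { [B → . X num], [B → . d d], [B → . x], [B' → . B], [X → . id *], [X → . id B] }  — shift
  I1: { [B' → B .] }  — accept
  I2: { [B → X . num] }  — shift
  I3: { [B → d . d] }  — shift
  I4: { [B → . X num], [B → . d d], [B → . x], [X → . id *], [X → . id B], [X → id . *], [X → id . B] }  — shift
  I5: { [B → x .] }  — reduce
  I6: { [X → id * .] }  — reduce
  I7: { [X → id B .] }  — reduce
  I8: { [B → d d .] }  — reduce
  I9: { [B → X num .] }  — reduce

No state contains more than one complete item.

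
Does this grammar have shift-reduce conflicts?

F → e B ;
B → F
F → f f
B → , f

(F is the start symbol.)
No shift-reduce conflicts

Augment with F' → F and build the canonical LR(0) collection (I0 = CLOSURE({[F' → . F]}), then GOTO on every symbol after a dot until no new states appear). It has 10 states:
  I0: { [F → . e B ;], [F → . f f], [F' → . F] }  — shift
  I1: { [F' → F .] }  — accept
  I2: { [B → . , f], [B → . F], [F → . e B ;], [F → . f f], [F → e . B ;] }  — shift
  I3: { [F → f . f] }  — shift
  I4: { [F → f f .] }  — reduce
  I5: { [B → , . f] }  — shift
  I6: { [F → e B . ;] }  — shift
  I7: { [B → F .] }  — reduce
  I8: { [F → e B ; .] }  — reduce
  I9: { [B → , f .] }  — reduce

No state contains both a complete item and a shift item.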